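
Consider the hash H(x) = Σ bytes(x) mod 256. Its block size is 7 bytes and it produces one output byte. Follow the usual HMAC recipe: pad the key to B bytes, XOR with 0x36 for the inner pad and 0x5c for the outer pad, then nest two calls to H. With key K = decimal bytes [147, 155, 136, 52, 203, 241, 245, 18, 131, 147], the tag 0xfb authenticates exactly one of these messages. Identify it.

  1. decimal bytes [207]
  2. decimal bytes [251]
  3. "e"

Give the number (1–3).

Key decimal bytes [147, 155, 136, 52, 203, 241, 245, 18, 131, 147] = 93 9b 88 34 cb f1 f5 12 83 93 is 10 bytes > B = 7, so hash it first: H(key) = c3, then zero-pad to 7 bytes: K' = c3 00 00 00 00 00 00.
K' ⊕ ipad = f5 36 36 36 36 36 36; K' ⊕ opad = 9f 5c 5c 5c 5c 5c 5c.
m1: inner = H(f5 36 36 36 36 36 36 cf) = 08; tag = H(9f 5c 5c 5c 5c 5c 5c 08) = cf
m2: inner = H(f5 36 36 36 36 36 36 fb) = 34; tag = H(9f 5c 5c 5c 5c 5c 5c 34) = fb ← matches
m3: inner = H(f5 36 36 36 36 36 36 65) = 9e; tag = H(9f 5c 5c 5c 5c 5c 5c 9e) = 65

2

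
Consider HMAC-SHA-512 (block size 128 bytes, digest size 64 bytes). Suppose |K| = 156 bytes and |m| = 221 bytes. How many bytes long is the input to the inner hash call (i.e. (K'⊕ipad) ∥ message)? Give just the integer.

349

Key is 156 > 128 bytes, so it is hashed to 64 bytes then zero-padded to 128: |K'| = 128.
Inner input = (K'⊕ipad) ∥ m → 128 + 221 = 349 bytes.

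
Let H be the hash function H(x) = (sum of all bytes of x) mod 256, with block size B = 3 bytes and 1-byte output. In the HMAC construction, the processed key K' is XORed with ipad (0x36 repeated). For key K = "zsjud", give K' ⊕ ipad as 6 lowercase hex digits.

Key "zsjud" = 7a 73 6a 75 64 is 5 bytes > B = 3, so hash it first: H(key) = 30, then zero-pad to 3 bytes: K' = 30 00 00.
XOR each byte with 0x36: 30⊕36=06, 00⊕36=36, 00⊕36=36.

063636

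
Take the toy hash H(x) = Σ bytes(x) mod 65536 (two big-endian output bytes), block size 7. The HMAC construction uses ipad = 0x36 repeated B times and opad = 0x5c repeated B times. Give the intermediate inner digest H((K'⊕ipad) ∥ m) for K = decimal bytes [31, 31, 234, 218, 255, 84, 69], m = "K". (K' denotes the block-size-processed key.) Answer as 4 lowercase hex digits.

Key decimal bytes [31, 31, 234, 218, 255, 84, 69] = 1f 1f ea da ff 54 45 is exactly B = 7 bytes: K' = 1f 1f ea da ff 54 45.
K' ⊕ ipad = 29 29 dc ec c9 62 73.
Inner input = 29 29 dc ec c9 62 73 ∥ 4b.
Inner hash: sum = 41+41+220+236+201+98+115+75 = 1027 → 04 03.

0403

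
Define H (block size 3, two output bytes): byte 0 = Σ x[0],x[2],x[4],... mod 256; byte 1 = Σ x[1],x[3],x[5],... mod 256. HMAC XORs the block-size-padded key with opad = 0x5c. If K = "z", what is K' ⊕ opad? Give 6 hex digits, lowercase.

Key "z" = 7a is 1 byte ≤ B = 3; zero-pad to 3 bytes: K' = 7a 00 00.
XOR each byte with 0x5c: 7a⊕5c=26, 00⊕5c=5c, 00⊕5c=5c.

265c5c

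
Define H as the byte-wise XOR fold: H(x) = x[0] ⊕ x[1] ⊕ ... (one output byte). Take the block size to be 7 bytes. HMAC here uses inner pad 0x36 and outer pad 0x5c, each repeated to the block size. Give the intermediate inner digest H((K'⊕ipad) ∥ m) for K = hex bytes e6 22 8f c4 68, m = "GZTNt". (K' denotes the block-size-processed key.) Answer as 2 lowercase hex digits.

a2

Key hex bytes e6 22 8f c4 68 is 5 bytes ≤ B = 7; zero-pad to 7 bytes: K' = e6 22 8f c4 68 00 00.
K' ⊕ ipad = d0 14 b9 f2 5e 36 36.
Inner input = d0 14 b9 f2 5e 36 36 ∥ 47 5a 54 4e 74.
Inner hash: XOR d0⊕14⊕b9⊕f2⊕5e⊕36⊕36⊕47⊕5a⊕54⊕4e⊕74 = a2.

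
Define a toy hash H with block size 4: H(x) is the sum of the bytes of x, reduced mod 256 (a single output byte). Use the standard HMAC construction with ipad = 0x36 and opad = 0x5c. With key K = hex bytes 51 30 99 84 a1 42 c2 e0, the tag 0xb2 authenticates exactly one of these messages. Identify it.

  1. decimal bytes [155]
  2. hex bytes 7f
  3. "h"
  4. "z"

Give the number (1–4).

Key hex bytes 51 30 99 84 a1 42 c2 e0 is 8 bytes > B = 4, so hash it first: H(key) = 23, then zero-pad to 4 bytes: K' = 23 00 00 00.
K' ⊕ ipad = 15 36 36 36; K' ⊕ opad = 7f 5c 5c 5c.
m1: inner = H(15 36 36 36 9b) = 52; tag = H(7f 5c 5c 5c 52) = e5
m2: inner = H(15 36 36 36 7f) = 36; tag = H(7f 5c 5c 5c 36) = c9
m3: inner = H(15 36 36 36 68) = 1f; tag = H(7f 5c 5c 5c 1f) = b2 ← matches
m4: inner = H(15 36 36 36 7a) = 31; tag = H(7f 5c 5c 5c 31) = c4

3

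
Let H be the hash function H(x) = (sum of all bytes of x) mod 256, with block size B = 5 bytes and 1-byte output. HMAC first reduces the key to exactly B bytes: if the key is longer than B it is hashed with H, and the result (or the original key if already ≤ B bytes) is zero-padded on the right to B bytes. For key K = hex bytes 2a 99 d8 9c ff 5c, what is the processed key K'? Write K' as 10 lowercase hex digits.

|K| = 6 > B = 5, so first hash the key.
H(K): sum = 42+153+216+156+255+92 = 914; mod 256 = 146 → 92.
Zero-pad H(K) = 92 to 5 bytes: K' = 92 00 00 00 00.

9200000000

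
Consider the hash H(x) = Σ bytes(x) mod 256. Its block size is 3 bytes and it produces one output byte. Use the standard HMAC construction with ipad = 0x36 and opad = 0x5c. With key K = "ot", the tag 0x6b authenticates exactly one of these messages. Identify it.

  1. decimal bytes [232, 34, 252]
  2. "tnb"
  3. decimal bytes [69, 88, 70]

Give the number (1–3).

Key "ot" = 6f 74 is 2 bytes ≤ B = 3; zero-pad to 3 bytes: K' = 6f 74 00.
K' ⊕ ipad = 59 42 36; K' ⊕ opad = 33 28 5c.
m1: inner = H(59 42 36 e8 22 fc) = d7; tag = H(33 28 5c d7) = 8e
m2: inner = H(59 42 36 74 6e 62) = 15; tag = H(33 28 5c 15) = cc
m3: inner = H(59 42 36 45 58 46) = b4; tag = H(33 28 5c b4) = 6b ← matches

3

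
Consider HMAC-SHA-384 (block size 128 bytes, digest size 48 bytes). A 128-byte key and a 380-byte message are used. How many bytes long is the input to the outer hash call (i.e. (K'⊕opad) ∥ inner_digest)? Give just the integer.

Key is 128 ≤ 128 bytes, zero-padded: |K'| = 128.
Outer input = (K'⊕opad) ∥ H(inner) → 128 + 48 = 176 bytes.

176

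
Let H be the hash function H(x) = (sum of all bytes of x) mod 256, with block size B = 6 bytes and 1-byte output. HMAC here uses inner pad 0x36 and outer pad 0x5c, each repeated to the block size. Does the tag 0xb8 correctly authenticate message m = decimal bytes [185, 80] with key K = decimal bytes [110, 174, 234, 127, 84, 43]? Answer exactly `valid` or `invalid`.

invalid

Key decimal bytes [110, 174, 234, 127, 84, 43] = 6e ae ea 7f 54 2b is exactly B = 6 bytes: K' = 6e ae ea 7f 54 2b.
K' ⊕ ipad = 58 98 dc 49 62 1d; K' ⊕ opad = 32 f2 b6 23 08 77.
Inner hash: sum = 88+152+220+73+98+29+185+80 = 925; mod 256 = 157 → 9d.
Outer hash (recomputed tag): sum = 50+242+182+35+8+119+157 = 793; mod 256 = 25 → 19.
Recomputed tag = 19; claimed = b8 → mismatch.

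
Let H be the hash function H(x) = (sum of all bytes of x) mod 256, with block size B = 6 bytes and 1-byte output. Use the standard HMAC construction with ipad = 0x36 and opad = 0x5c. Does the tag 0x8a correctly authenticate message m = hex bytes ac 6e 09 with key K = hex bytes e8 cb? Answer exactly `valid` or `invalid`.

invalid

Key hex bytes e8 cb is 2 bytes ≤ B = 6; zero-pad to 6 bytes: K' = e8 cb 00 00 00 00.
K' ⊕ ipad = de fd 36 36 36 36; K' ⊕ opad = b4 97 5c 5c 5c 5c.
Inner hash: sum = 222+253+54+54+54+54+172+110+9 = 982; mod 256 = 214 → d6.
Outer hash (recomputed tag): sum = 180+151+92+92+92+92+214 = 913; mod 256 = 145 → 91.
Recomputed tag = 91; claimed = 8a → mismatch.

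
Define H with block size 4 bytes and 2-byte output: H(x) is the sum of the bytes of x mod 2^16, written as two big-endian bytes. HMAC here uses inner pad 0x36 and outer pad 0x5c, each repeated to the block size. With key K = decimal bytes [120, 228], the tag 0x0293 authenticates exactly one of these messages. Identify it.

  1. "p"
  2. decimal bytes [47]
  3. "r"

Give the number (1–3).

Key decimal bytes [120, 228] = 78 e4 is 2 bytes ≤ B = 4; zero-pad to 4 bytes: K' = 78 e4 00 00.
K' ⊕ ipad = 4e d2 36 36; K' ⊕ opad = 24 b8 5c 5c.
m1: inner = H(4e d2 36 36 70) = 01 fc; tag = H(24 b8 5c 5c 01 fc) = 0291
m2: inner = H(4e d2 36 36 2f) = 01 bb; tag = H(24 b8 5c 5c 01 bb) = 0250
m3: inner = H(4e d2 36 36 72) = 01 fe; tag = H(24 b8 5c 5c 01 fe) = 0293 ← matches

3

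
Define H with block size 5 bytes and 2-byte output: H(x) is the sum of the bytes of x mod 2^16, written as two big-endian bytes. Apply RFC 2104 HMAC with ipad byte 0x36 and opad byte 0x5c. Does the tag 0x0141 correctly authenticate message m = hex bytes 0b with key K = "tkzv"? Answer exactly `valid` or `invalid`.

invalid

Key "tkzv" = 74 6b 7a 76 is 4 bytes ≤ B = 5; zero-pad to 5 bytes: K' = 74 6b 7a 76 00.
K' ⊕ ipad = 42 5d 4c 40 36; K' ⊕ opad = 28 37 26 2a 5c.
Inner hash: sum = 66+93+76+64+54+11 = 364 → 01 6c.
Outer hash (recomputed tag): sum = 40+55+38+42+92+1+108 = 376 → 01 78.
Recomputed tag = 0178; claimed = 0141 → mismatch.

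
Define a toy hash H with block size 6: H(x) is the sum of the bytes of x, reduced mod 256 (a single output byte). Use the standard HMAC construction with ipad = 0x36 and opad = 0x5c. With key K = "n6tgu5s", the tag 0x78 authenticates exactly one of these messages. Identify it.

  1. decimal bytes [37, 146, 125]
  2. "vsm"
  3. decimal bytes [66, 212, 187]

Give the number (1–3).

1

Key "n6tgu5s" = 6e 36 74 67 75 35 73 is 7 bytes > B = 6, so hash it first: H(key) = 9c, then zero-pad to 6 bytes: K' = 9c 00 00 00 00 00.
K' ⊕ ipad = aa 36 36 36 36 36; K' ⊕ opad = c0 5c 5c 5c 5c 5c.
m1: inner = H(aa 36 36 36 36 36 25 92 7d) = ec; tag = H(c0 5c 5c 5c 5c 5c ec) = 78 ← matches
m2: inner = H(aa 36 36 36 36 36 76 73 6d) = 0e; tag = H(c0 5c 5c 5c 5c 5c 0e) = 9a
m3: inner = H(aa 36 36 36 36 36 42 d4 bb) = 89; tag = H(c0 5c 5c 5c 5c 5c 89) = 15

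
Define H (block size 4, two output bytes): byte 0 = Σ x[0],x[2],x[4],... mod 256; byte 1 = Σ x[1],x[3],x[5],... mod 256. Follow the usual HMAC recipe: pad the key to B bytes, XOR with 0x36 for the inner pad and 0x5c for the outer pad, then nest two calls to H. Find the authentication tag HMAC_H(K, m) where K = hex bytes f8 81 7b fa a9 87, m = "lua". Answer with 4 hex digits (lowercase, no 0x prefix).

Key hex bytes f8 81 7b fa a9 87 is 6 bytes > B = 4, so hash it first: H(key) = 1c 02, then zero-pad to 4 bytes: K' = 1c 02 00 00.
K' ⊕ ipad = 2a 34 36 36.  K' ⊕ opad = 40 5e 5c 5c.
Inner input = (K'⊕ipad) ∥ m = 2a 34 36 36 ∥ 6c 75 61.
Inner hash: even-index sum = 301 mod 256 = 45; odd-index sum = 223 mod 256 = 223 → 2d df.
Outer input = (K'⊕opad) ∥ inner = 40 5e 5c 5c ∥ 2d df.
Outer hash (tag): even-index sum = 201 mod 256 = 201; odd-index sum = 409 mod 256 = 153 → c9 99.

c999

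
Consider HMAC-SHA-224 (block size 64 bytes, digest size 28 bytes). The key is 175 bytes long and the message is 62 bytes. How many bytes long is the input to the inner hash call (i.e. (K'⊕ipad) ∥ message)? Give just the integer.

126

Key is 175 > 64 bytes, so it is hashed to 28 bytes then zero-padded to 64: |K'| = 64.
Inner input = (K'⊕ipad) ∥ m → 64 + 62 = 126 bytes.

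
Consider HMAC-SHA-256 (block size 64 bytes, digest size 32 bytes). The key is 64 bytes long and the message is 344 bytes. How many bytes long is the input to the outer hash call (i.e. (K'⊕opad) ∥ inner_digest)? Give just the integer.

96

Key is 64 ≤ 64 bytes, zero-padded: |K'| = 64.
Outer input = (K'⊕opad) ∥ H(inner) → 64 + 32 = 96 bytes.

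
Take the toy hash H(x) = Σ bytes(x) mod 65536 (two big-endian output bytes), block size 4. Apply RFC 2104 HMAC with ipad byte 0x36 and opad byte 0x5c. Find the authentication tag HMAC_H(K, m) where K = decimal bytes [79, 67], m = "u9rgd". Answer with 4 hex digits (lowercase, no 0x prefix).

Key decimal bytes [79, 67] = 4f 43 is 2 bytes ≤ B = 4; zero-pad to 4 bytes: K' = 4f 43 00 00.
K' ⊕ ipad = 79 75 36 36.  K' ⊕ opad = 13 1f 5c 5c.
Inner input = (K'⊕ipad) ∥ m = 79 75 36 36 ∥ 75 39 72 67 64.
Inner hash: sum = 121+117+54+54+117+57+114+103+100 = 837 → 03 45.
Outer input = (K'⊕opad) ∥ inner = 13 1f 5c 5c ∥ 03 45.
Outer hash (tag): sum = 19+31+92+92+3+69 = 306 → 01 32.

0132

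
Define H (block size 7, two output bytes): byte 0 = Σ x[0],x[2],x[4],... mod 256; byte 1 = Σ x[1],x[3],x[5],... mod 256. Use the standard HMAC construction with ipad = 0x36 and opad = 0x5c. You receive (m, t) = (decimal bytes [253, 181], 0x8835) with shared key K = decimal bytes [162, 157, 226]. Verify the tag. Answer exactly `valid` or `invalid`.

invalid

Key decimal bytes [162, 157, 226] = a2 9d e2 is 3 bytes ≤ B = 7; zero-pad to 7 bytes: K' = a2 9d e2 00 00 00 00.
K' ⊕ ipad = 94 ab d4 36 36 36 36; K' ⊕ opad = fe c1 be 5c 5c 5c 5c.
Inner hash: even-index sum = 649 mod 256 = 137; odd-index sum = 532 mod 256 = 20 → 89 14.
Outer hash (recomputed tag): even-index sum = 648 mod 256 = 136; odd-index sum = 514 mod 256 = 2 → 88 02.
Recomputed tag = 8802; claimed = 8835 → mismatch.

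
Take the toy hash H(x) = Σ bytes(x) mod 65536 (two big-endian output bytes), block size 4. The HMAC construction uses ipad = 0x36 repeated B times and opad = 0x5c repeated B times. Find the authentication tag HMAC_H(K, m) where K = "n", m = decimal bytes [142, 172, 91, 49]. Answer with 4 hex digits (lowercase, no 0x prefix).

0208

Key "n" = 6e is 1 byte ≤ B = 4; zero-pad to 4 bytes: K' = 6e 00 00 00.
K' ⊕ ipad = 58 36 36 36.  K' ⊕ opad = 32 5c 5c 5c.
Inner input = (K'⊕ipad) ∥ m = 58 36 36 36 ∥ 8e ac 5b 31.
Inner hash: sum = 88+54+54+54+142+172+91+49 = 704 → 02 c0.
Outer input = (K'⊕opad) ∥ inner = 32 5c 5c 5c ∥ 02 c0.
Outer hash (tag): sum = 50+92+92+92+2+192 = 520 → 02 08.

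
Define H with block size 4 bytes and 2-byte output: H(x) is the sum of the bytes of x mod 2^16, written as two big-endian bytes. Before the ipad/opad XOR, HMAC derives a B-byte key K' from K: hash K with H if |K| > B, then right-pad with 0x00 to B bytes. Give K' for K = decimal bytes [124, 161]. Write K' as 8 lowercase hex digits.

Key decimal bytes [124, 161] = 7c a1 is 2 bytes ≤ B = 4; zero-pad to 4 bytes: K' = 7c a1 00 00.

7ca10000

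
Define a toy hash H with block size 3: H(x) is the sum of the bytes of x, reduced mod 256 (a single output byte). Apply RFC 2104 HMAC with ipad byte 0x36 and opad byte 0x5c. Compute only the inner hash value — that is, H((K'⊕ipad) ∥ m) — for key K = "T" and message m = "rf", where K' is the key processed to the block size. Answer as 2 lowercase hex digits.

a6

Key "T" = 54 is 1 byte ≤ B = 3; zero-pad to 3 bytes: K' = 54 00 00.
K' ⊕ ipad = 62 36 36.
Inner input = 62 36 36 ∥ 72 66.
Inner hash: sum = 98+54+54+114+102 = 422; mod 256 = 166 → a6.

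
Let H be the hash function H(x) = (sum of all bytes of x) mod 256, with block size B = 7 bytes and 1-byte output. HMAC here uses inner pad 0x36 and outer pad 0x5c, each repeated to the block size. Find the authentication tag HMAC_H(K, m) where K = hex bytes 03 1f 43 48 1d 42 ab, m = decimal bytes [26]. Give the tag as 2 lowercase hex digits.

d2

Key hex bytes 03 1f 43 48 1d 42 ab is exactly B = 7 bytes: K' = 03 1f 43 48 1d 42 ab.
K' ⊕ ipad = 35 29 75 7e 2b 74 9d.  K' ⊕ opad = 5f 43 1f 14 41 1e f7.
Inner input = (K'⊕ipad) ∥ m = 35 29 75 7e 2b 74 9d ∥ 1a.
Inner hash: sum = 53+41+117+126+43+116+157+26 = 679; mod 256 = 167 → a7.
Outer input = (K'⊕opad) ∥ inner = 5f 43 1f 14 41 1e f7 ∥ a7.
Outer hash (tag): sum = 95+67+31+20+65+30+247+167 = 722; mod 256 = 210 → d2.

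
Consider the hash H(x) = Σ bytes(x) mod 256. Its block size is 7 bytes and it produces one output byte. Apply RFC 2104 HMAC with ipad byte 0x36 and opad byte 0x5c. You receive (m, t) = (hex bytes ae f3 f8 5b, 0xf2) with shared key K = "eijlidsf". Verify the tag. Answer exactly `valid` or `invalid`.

Key "eijlidsf" = 65 69 6a 6c 69 64 73 66 is 8 bytes > B = 7, so hash it first: H(key) = 4a, then zero-pad to 7 bytes: K' = 4a 00 00 00 00 00 00.
K' ⊕ ipad = 7c 36 36 36 36 36 36; K' ⊕ opad = 16 5c 5c 5c 5c 5c 5c.
Inner hash: sum = 124+54+54+54+54+54+54+174+243+248+91 = 1204; mod 256 = 180 → b4.
Outer hash (recomputed tag): sum = 22+92+92+92+92+92+92+180 = 754; mod 256 = 242 → f2.
Recomputed tag = f2; claimed = f2 → match.

valid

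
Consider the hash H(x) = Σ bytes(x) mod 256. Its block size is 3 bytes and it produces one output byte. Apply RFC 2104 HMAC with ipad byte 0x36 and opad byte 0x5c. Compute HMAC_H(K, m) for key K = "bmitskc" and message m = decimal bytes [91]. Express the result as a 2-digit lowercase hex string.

Key "bmitskc" = 62 6d 69 74 73 6b 63 is 7 bytes > B = 3, so hash it first: H(key) = ed, then zero-pad to 3 bytes: K' = ed 00 00.
K' ⊕ ipad = db 36 36.  K' ⊕ opad = b1 5c 5c.
Inner input = (K'⊕ipad) ∥ m = db 36 36 ∥ 5b.
Inner hash: sum = 219+54+54+91 = 418; mod 256 = 162 → a2.
Outer input = (K'⊕opad) ∥ inner = b1 5c 5c ∥ a2.
Outer hash (tag): sum = 177+92+92+162 = 523; mod 256 = 11 → 0b.

0b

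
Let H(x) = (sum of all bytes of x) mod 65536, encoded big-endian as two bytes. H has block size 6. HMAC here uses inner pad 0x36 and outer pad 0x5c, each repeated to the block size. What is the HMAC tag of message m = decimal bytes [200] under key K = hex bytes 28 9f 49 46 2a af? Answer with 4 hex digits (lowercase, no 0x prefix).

Key hex bytes 28 9f 49 46 2a af is exactly B = 6 bytes: K' = 28 9f 49 46 2a af.
K' ⊕ ipad = 1e a9 7f 70 1c 99.  K' ⊕ opad = 74 c3 15 1a 76 f3.
Inner input = (K'⊕ipad) ∥ m = 1e a9 7f 70 1c 99 ∥ c8.
Inner hash: sum = 30+169+127+112+28+153+200 = 819 → 03 33.
Outer input = (K'⊕opad) ∥ inner = 74 c3 15 1a 76 f3 ∥ 03 33.
Outer hash (tag): sum = 116+195+21+26+118+243+3+51 = 773 → 03 05.

0305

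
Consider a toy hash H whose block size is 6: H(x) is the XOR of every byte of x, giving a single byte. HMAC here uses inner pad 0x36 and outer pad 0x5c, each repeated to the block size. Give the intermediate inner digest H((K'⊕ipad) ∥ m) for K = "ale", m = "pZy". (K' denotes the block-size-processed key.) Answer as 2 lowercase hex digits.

3b

Key "ale" = 61 6c 65 is 3 bytes ≤ B = 6; zero-pad to 6 bytes: K' = 61 6c 65 00 00 00.
K' ⊕ ipad = 57 5a 53 36 36 36.
Inner input = 57 5a 53 36 36 36 ∥ 70 5a 79.
Inner hash: XOR 57⊕5a⊕53⊕36⊕36⊕36⊕70⊕5a⊕79 = 3b.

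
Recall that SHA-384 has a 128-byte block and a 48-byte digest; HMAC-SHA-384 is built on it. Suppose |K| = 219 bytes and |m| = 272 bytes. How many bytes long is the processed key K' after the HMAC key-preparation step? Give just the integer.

Key is 219 > 128 bytes, so it is hashed to 48 bytes then zero-padded to 128: |K'| = 128.

128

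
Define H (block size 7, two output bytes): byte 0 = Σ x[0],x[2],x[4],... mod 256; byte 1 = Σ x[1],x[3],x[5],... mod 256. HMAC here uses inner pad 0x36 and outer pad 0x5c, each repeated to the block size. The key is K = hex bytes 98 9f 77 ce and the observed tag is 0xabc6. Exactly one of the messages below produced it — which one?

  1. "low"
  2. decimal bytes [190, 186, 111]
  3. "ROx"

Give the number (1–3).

2

Key hex bytes 98 9f 77 ce is 4 bytes ≤ B = 7; zero-pad to 7 bytes: K' = 98 9f 77 ce 00 00 00.
K' ⊕ ipad = ae a9 41 f8 36 36 36; K' ⊕ opad = c4 c3 2b 92 5c 5c 5c.
m1: inner = H(ae a9 41 f8 36 36 36 6c 6f 77) = ca ba; tag = H(c4 c3 2b 92 5c 5c 5c ca ba) = 617b
m2: inner = H(ae a9 41 f8 36 36 36 be ba 6f) = 15 04; tag = H(c4 c3 2b 92 5c 5c 5c 15 04) = abc6 ← matches
m3: inner = H(ae a9 41 f8 36 36 36 52 4f 78) = aa a1; tag = H(c4 c3 2b 92 5c 5c 5c aa a1) = 485b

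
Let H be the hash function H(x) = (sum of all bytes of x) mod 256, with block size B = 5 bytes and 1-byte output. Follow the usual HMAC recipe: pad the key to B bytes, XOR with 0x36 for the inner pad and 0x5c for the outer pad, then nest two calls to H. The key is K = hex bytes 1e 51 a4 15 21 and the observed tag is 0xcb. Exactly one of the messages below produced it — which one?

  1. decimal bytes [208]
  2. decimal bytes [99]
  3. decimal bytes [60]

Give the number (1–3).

2

Key hex bytes 1e 51 a4 15 21 is exactly B = 5 bytes: K' = 1e 51 a4 15 21.
K' ⊕ ipad = 28 67 92 23 17; K' ⊕ opad = 42 0d f8 49 7d.
m1: inner = H(28 67 92 23 17 d0) = 2b; tag = H(42 0d f8 49 7d 2b) = 38
m2: inner = H(28 67 92 23 17 63) = be; tag = H(42 0d f8 49 7d be) = cb ← matches
m3: inner = H(28 67 92 23 17 3c) = 97; tag = H(42 0d f8 49 7d 97) = a4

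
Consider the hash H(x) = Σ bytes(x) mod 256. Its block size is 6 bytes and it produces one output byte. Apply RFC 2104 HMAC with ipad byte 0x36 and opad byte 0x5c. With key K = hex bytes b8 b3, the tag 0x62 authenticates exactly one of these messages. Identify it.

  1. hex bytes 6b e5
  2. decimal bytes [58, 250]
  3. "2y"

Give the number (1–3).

Key hex bytes b8 b3 is 2 bytes ≤ B = 6; zero-pad to 6 bytes: K' = b8 b3 00 00 00 00.
K' ⊕ ipad = 8e 85 36 36 36 36; K' ⊕ opad = e4 ef 5c 5c 5c 5c.
m1: inner = H(8e 85 36 36 36 36 6b e5) = 3b; tag = H(e4 ef 5c 5c 5c 5c 3b) = 7e
m2: inner = H(8e 85 36 36 36 36 3a fa) = 1f; tag = H(e4 ef 5c 5c 5c 5c 1f) = 62 ← matches
m3: inner = H(8e 85 36 36 36 36 32 79) = 96; tag = H(e4 ef 5c 5c 5c 5c 96) = d9

2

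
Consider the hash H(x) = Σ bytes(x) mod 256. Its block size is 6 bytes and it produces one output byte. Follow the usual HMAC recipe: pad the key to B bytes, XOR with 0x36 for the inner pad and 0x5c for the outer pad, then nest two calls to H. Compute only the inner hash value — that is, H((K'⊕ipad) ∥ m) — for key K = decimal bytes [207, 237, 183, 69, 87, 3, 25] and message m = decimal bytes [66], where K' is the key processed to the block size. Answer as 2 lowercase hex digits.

6d

Key decimal bytes [207, 237, 183, 69, 87, 3, 25] = cf ed b7 45 57 03 19 is 7 bytes > B = 6, so hash it first: H(key) = 2b, then zero-pad to 6 bytes: K' = 2b 00 00 00 00 00.
K' ⊕ ipad = 1d 36 36 36 36 36.
Inner input = 1d 36 36 36 36 36 ∥ 42.
Inner hash: sum = 29+54+54+54+54+54+66 = 365; mod 256 = 109 → 6d.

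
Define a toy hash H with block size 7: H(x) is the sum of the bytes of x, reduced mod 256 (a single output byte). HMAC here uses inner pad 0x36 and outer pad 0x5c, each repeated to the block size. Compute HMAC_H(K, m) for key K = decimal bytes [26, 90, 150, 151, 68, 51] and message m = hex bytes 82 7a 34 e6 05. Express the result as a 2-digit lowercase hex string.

Key decimal bytes [26, 90, 150, 151, 68, 51] = 1a 5a 96 97 44 33 is 6 bytes ≤ B = 7; zero-pad to 7 bytes: K' = 1a 5a 96 97 44 33 00.
K' ⊕ ipad = 2c 6c a0 a1 72 05 36.  K' ⊕ opad = 46 06 ca cb 18 6f 5c.
Inner input = (K'⊕ipad) ∥ m = 2c 6c a0 a1 72 05 36 ∥ 82 7a 34 e6 05.
Inner hash: sum = 44+108+160+161+114+5+54+130+122+52+230+5 = 1185; mod 256 = 161 → a1.
Outer input = (K'⊕opad) ∥ inner = 46 06 ca cb 18 6f 5c ∥ a1.
Outer hash (tag): sum = 70+6+202+203+24+111+92+161 = 869; mod 256 = 101 → 65.

65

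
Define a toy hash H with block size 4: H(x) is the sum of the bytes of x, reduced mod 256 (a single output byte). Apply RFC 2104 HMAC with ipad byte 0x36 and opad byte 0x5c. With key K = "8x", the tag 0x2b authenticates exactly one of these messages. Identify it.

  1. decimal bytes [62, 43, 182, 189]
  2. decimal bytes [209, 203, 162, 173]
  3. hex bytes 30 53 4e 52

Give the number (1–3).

Key "8x" = 38 78 is 2 bytes ≤ B = 4; zero-pad to 4 bytes: K' = 38 78 00 00.
K' ⊕ ipad = 0e 4e 36 36; K' ⊕ opad = 64 24 5c 5c.
m1: inner = H(0e 4e 36 36 3e 2b b6 bd) = a4; tag = H(64 24 5c 5c a4) = e4
m2: inner = H(0e 4e 36 36 d1 cb a2 ad) = b3; tag = H(64 24 5c 5c b3) = f3
m3: inner = H(0e 4e 36 36 30 53 4e 52) = eb; tag = H(64 24 5c 5c eb) = 2b ← matches

3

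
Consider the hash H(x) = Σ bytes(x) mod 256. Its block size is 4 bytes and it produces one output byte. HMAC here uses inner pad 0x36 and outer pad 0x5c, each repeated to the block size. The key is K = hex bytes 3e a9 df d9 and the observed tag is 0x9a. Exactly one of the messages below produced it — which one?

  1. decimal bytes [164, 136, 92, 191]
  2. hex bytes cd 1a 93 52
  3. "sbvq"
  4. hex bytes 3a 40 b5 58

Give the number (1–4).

3

Key hex bytes 3e a9 df d9 is exactly B = 4 bytes: K' = 3e a9 df d9.
K' ⊕ ipad = 08 9f e9 ef; K' ⊕ opad = 62 f5 83 85.
m1: inner = H(08 9f e9 ef a4 88 5c bf) = c6; tag = H(62 f5 83 85 c6) = 25
m2: inner = H(08 9f e9 ef cd 1a 93 52) = 4b; tag = H(62 f5 83 85 4b) = aa
m3: inner = H(08 9f e9 ef 73 62 76 71) = 3b; tag = H(62 f5 83 85 3b) = 9a ← matches
m4: inner = H(08 9f e9 ef 3a 40 b5 58) = 06; tag = H(62 f5 83 85 06) = 65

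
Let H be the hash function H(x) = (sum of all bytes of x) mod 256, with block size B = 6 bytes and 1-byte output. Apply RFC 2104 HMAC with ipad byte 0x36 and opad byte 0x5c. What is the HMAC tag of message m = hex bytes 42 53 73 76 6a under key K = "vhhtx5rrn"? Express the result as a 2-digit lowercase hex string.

36

Key "vhhtx5rrn" = 76 68 68 74 78 35 72 72 6e is 9 bytes > B = 6, so hash it first: H(key) = b9, then zero-pad to 6 bytes: K' = b9 00 00 00 00 00.
K' ⊕ ipad = 8f 36 36 36 36 36.  K' ⊕ opad = e5 5c 5c 5c 5c 5c.
Inner input = (K'⊕ipad) ∥ m = 8f 36 36 36 36 36 ∥ 42 53 73 76 6a.
Inner hash: sum = 143+54+54+54+54+54+66+83+115+118+106 = 901; mod 256 = 133 → 85.
Outer input = (K'⊕opad) ∥ inner = e5 5c 5c 5c 5c 5c ∥ 85.
Outer hash (tag): sum = 229+92+92+92+92+92+133 = 822; mod 256 = 54 → 36.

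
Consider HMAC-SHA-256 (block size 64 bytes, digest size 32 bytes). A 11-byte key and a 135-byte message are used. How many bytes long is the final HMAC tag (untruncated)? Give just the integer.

32

The tag is one SHA-256 digest: 32 bytes.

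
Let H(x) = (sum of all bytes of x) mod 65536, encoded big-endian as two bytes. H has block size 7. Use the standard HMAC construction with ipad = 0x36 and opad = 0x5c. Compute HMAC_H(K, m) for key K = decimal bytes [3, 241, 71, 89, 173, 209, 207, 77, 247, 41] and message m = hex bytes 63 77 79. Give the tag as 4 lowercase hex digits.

Key decimal bytes [3, 241, 71, 89, 173, 209, 207, 77, 247, 41] = 03 f1 47 59 ad d1 cf 4d f7 29 is 10 bytes > B = 7, so hash it first: H(key) = 05 4e, then zero-pad to 7 bytes: K' = 05 4e 00 00 00 00 00.
K' ⊕ ipad = 33 78 36 36 36 36 36.  K' ⊕ opad = 59 12 5c 5c 5c 5c 5c.
Inner input = (K'⊕ipad) ∥ m = 33 78 36 36 36 36 36 ∥ 63 77 79.
Inner hash: sum = 51+120+54+54+54+54+54+99+119+121 = 780 → 03 0c.
Outer input = (K'⊕opad) ∥ inner = 59 12 5c 5c 5c 5c 5c ∥ 03 0c.
Outer hash (tag): sum = 89+18+92+92+92+92+92+3+12 = 582 → 02 46.

0246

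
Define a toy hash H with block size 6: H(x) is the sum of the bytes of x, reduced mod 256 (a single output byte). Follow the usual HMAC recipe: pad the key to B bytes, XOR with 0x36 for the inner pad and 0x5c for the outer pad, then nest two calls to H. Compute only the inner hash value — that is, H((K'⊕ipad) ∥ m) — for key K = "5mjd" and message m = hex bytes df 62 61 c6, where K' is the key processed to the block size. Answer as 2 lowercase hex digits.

e0

Key "5mjd" = 35 6d 6a 64 is 4 bytes ≤ B = 6; zero-pad to 6 bytes: K' = 35 6d 6a 64 00 00.
K' ⊕ ipad = 03 5b 5c 52 36 36.
Inner input = 03 5b 5c 52 36 36 ∥ df 62 61 c6.
Inner hash: sum = 3+91+92+82+54+54+223+98+97+198 = 992; mod 256 = 224 → e0.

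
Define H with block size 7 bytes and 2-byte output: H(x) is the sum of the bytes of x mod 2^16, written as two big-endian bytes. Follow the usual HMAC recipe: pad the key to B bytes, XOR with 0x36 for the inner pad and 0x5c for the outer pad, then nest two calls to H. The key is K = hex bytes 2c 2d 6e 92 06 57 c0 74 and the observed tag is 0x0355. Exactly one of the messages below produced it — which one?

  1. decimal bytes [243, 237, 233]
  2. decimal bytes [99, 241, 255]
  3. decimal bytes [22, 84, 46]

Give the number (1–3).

2

Key hex bytes 2c 2d 6e 92 06 57 c0 74 is 8 bytes > B = 7, so hash it first: H(key) = 02 ea, then zero-pad to 7 bytes: K' = 02 ea 00 00 00 00 00.
K' ⊕ ipad = 34 dc 36 36 36 36 36; K' ⊕ opad = 5e b6 5c 5c 5c 5c 5c.
m1: inner = H(34 dc 36 36 36 36 36 f3 ed e9) = 04 e7; tag = H(5e b6 5c 5c 5c 5c 5c 04 e7) = 03cb
m2: inner = H(34 dc 36 36 36 36 36 63 f1 ff) = 04 71; tag = H(5e b6 5c 5c 5c 5c 5c 04 71) = 0355 ← matches
m3: inner = H(34 dc 36 36 36 36 36 16 54 2e) = 02 b6; tag = H(5e b6 5c 5c 5c 5c 5c 02 b6) = 0398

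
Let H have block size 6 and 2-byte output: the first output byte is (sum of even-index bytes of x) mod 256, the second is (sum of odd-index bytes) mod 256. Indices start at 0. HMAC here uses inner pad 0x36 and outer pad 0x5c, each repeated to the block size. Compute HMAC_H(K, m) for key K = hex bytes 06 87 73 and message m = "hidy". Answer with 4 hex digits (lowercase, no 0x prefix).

Key hex bytes 06 87 73 is 3 bytes ≤ B = 6; zero-pad to 6 bytes: K' = 06 87 73 00 00 00.
K' ⊕ ipad = 30 b1 45 36 36 36.  K' ⊕ opad = 5a db 2f 5c 5c 5c.
Inner input = (K'⊕ipad) ∥ m = 30 b1 45 36 36 36 ∥ 68 69 64 79.
Inner hash: even-index sum = 375 mod 256 = 119; odd-index sum = 511 mod 256 = 255 → 77 ff.
Outer input = (K'⊕opad) ∥ inner = 5a db 2f 5c 5c 5c ∥ 77 ff.
Outer hash (tag): even-index sum = 348 mod 256 = 92; odd-index sum = 658 mod 256 = 146 → 5c 92.

5c92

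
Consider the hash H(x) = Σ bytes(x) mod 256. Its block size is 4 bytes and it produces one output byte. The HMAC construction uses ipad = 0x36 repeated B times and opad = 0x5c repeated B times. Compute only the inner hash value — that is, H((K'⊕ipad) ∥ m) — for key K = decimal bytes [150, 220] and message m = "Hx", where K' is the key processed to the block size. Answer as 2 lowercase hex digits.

b6

Key decimal bytes [150, 220] = 96 dc is 2 bytes ≤ B = 4; zero-pad to 4 bytes: K' = 96 dc 00 00.
K' ⊕ ipad = a0 ea 36 36.
Inner input = a0 ea 36 36 ∥ 48 78.
Inner hash: sum = 160+234+54+54+72+120 = 694; mod 256 = 182 → b6.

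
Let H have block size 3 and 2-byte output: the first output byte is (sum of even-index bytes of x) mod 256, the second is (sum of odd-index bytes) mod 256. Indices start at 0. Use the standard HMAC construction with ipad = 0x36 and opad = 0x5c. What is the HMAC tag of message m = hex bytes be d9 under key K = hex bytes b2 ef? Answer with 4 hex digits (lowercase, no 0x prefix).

Key hex bytes b2 ef is 2 bytes ≤ B = 3; zero-pad to 3 bytes: K' = b2 ef 00.
K' ⊕ ipad = 84 d9 36.  K' ⊕ opad = ee b3 5c.
Inner input = (K'⊕ipad) ∥ m = 84 d9 36 ∥ be d9.
Inner hash: even-index sum = 403 mod 256 = 147; odd-index sum = 407 mod 256 = 151 → 93 97.
Outer input = (K'⊕opad) ∥ inner = ee b3 5c ∥ 93 97.
Outer hash (tag): even-index sum = 481 mod 256 = 225; odd-index sum = 326 mod 256 = 70 → e1 46.

e146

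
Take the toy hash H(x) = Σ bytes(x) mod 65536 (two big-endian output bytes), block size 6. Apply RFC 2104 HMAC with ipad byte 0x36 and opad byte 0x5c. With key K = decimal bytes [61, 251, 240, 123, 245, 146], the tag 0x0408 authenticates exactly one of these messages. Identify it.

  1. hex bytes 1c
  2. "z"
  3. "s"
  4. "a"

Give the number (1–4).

4

Key decimal bytes [61, 251, 240, 123, 245, 146] = 3d fb f0 7b f5 92 is exactly B = 6 bytes: K' = 3d fb f0 7b f5 92.
K' ⊕ ipad = 0b cd c6 4d c3 a4; K' ⊕ opad = 61 a7 ac 27 a9 ce.
m1: inner = H(0b cd c6 4d c3 a4 1c) = 03 6e; tag = H(61 a7 ac 27 a9 ce 03 6e) = 03c3
m2: inner = H(0b cd c6 4d c3 a4 7a) = 03 cc; tag = H(61 a7 ac 27 a9 ce 03 cc) = 0421
m3: inner = H(0b cd c6 4d c3 a4 73) = 03 c5; tag = H(61 a7 ac 27 a9 ce 03 c5) = 041a
m4: inner = H(0b cd c6 4d c3 a4 61) = 03 b3; tag = H(61 a7 ac 27 a9 ce 03 b3) = 0408 ← matches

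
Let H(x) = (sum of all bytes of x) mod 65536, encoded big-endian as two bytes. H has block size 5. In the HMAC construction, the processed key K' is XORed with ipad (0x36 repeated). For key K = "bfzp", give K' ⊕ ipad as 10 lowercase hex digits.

54504c4636

Key "bfzp" = 62 66 7a 70 is 4 bytes ≤ B = 5; zero-pad to 5 bytes: K' = 62 66 7a 70 00.
XOR each byte with 0x36: 62⊕36=54, 66⊕36=50, 7a⊕36=4c, 70⊕36=46, 00⊕36=36.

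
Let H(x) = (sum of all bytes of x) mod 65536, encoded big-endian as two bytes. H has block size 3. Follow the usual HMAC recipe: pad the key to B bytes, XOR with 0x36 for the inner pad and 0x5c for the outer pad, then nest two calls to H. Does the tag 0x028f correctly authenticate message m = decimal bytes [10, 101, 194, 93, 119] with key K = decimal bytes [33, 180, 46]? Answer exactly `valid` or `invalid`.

valid

Key decimal bytes [33, 180, 46] = 21 b4 2e is exactly B = 3 bytes: K' = 21 b4 2e.
K' ⊕ ipad = 17 82 18; K' ⊕ opad = 7d e8 72.
Inner hash: sum = 23+130+24+10+101+194+93+119 = 694 → 02 b6.
Outer hash (recomputed tag): sum = 125+232+114+2+182 = 655 → 02 8f.
Recomputed tag = 028f; claimed = 028f → match.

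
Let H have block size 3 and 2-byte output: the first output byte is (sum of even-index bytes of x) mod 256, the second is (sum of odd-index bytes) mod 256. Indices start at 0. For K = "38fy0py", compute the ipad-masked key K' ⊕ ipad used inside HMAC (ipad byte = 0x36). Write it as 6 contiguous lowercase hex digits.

741736

Key "38fy0py" = 33 38 66 79 30 70 79 is 7 bytes > B = 3, so hash it first: H(key) = 42 21, then zero-pad to 3 bytes: K' = 42 21 00.
XOR each byte with 0x36: 42⊕36=74, 21⊕36=17, 00⊕36=36.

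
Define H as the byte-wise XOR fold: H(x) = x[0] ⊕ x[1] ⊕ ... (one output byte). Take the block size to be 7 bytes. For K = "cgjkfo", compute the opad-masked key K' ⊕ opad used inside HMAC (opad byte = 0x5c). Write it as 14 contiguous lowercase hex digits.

3f3b36373a335c

Key "cgjkfo" = 63 67 6a 6b 66 6f is 6 bytes ≤ B = 7; zero-pad to 7 bytes: K' = 63 67 6a 6b 66 6f 00.
XOR each byte with 0x5c: 63⊕5c=3f, 67⊕5c=3b, 6a⊕5c=36, 6b⊕5c=37, 66⊕5c=3a, 6f⊕5c=33, 00⊕5c=5c.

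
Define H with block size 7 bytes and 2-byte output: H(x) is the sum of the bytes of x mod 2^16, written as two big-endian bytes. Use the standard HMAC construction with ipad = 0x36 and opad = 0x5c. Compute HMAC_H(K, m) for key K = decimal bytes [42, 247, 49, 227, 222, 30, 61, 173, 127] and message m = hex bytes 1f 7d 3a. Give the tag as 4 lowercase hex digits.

03ae

Key decimal bytes [42, 247, 49, 227, 222, 30, 61, 173, 127] = 2a f7 31 e3 de 1e 3d ad 7f is 9 bytes > B = 7, so hash it first: H(key) = 04 9a, then zero-pad to 7 bytes: K' = 04 9a 00 00 00 00 00.
K' ⊕ ipad = 32 ac 36 36 36 36 36.  K' ⊕ opad = 58 c6 5c 5c 5c 5c 5c.
Inner input = (K'⊕ipad) ∥ m = 32 ac 36 36 36 36 36 ∥ 1f 7d 3a.
Inner hash: sum = 50+172+54+54+54+54+54+31+125+58 = 706 → 02 c2.
Outer input = (K'⊕opad) ∥ inner = 58 c6 5c 5c 5c 5c 5c ∥ 02 c2.
Outer hash (tag): sum = 88+198+92+92+92+92+92+2+194 = 942 → 03 ae.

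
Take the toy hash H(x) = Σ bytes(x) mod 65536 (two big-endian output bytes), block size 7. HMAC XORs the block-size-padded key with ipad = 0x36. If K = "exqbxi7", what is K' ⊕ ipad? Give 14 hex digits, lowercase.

Key "exqbxi7" = 65 78 71 62 78 69 37 is exactly B = 7 bytes: K' = 65 78 71 62 78 69 37.
XOR each byte with 0x36: 65⊕36=53, 78⊕36=4e, 71⊕36=47, 62⊕36=54, 78⊕36=4e, 69⊕36=5f, 37⊕36=01.

534e47544e5f01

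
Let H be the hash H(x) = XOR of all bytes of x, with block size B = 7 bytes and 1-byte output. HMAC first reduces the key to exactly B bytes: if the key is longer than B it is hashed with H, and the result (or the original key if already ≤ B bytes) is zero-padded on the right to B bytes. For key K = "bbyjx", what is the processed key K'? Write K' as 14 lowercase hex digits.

Key "bbyjx" = 62 62 79 6a 78 is 5 bytes ≤ B = 7; zero-pad to 7 bytes: K' = 62 62 79 6a 78 00 00.

6262796a780000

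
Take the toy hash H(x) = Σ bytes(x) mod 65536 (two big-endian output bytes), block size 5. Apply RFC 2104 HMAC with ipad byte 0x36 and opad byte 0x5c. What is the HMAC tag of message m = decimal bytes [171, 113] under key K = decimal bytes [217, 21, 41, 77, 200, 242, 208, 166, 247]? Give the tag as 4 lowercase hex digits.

02f4

Key decimal bytes [217, 21, 41, 77, 200, 242, 208, 166, 247] = d9 15 29 4d c8 f2 d0 a6 f7 is 9 bytes > B = 5, so hash it first: H(key) = 05 8b, then zero-pad to 5 bytes: K' = 05 8b 00 00 00.
K' ⊕ ipad = 33 bd 36 36 36.  K' ⊕ opad = 59 d7 5c 5c 5c.
Inner input = (K'⊕ipad) ∥ m = 33 bd 36 36 36 ∥ ab 71.
Inner hash: sum = 51+189+54+54+54+171+113 = 686 → 02 ae.
Outer input = (K'⊕opad) ∥ inner = 59 d7 5c 5c 5c ∥ 02 ae.
Outer hash (tag): sum = 89+215+92+92+92+2+174 = 756 → 02 f4.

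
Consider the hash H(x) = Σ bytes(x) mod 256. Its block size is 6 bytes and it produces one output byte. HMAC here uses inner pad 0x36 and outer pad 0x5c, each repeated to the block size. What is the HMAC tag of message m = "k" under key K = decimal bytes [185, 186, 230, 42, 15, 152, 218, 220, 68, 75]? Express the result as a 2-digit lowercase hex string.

Key decimal bytes [185, 186, 230, 42, 15, 152, 218, 220, 68, 75] = b9 ba e6 2a 0f 98 da dc 44 4b is 10 bytes > B = 6, so hash it first: H(key) = 6f, then zero-pad to 6 bytes: K' = 6f 00 00 00 00 00.
K' ⊕ ipad = 59 36 36 36 36 36.  K' ⊕ opad = 33 5c 5c 5c 5c 5c.
Inner input = (K'⊕ipad) ∥ m = 59 36 36 36 36 36 ∥ 6b.
Inner hash: sum = 89+54+54+54+54+54+107 = 466; mod 256 = 210 → d2.
Outer input = (K'⊕opad) ∥ inner = 33 5c 5c 5c 5c 5c ∥ d2.
Outer hash (tag): sum = 51+92+92+92+92+92+210 = 721; mod 256 = 209 → d1.

d1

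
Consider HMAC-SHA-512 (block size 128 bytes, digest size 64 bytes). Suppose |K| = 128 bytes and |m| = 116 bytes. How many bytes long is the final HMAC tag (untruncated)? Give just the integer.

64

The tag is one SHA-512 digest: 64 bytes.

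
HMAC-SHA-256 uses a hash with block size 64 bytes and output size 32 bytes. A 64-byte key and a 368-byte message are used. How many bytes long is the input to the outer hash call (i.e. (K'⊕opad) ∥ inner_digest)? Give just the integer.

Key is 64 ≤ 64 bytes, zero-padded: |K'| = 64.
Outer input = (K'⊕opad) ∥ H(inner) → 64 + 32 = 96 bytes.

96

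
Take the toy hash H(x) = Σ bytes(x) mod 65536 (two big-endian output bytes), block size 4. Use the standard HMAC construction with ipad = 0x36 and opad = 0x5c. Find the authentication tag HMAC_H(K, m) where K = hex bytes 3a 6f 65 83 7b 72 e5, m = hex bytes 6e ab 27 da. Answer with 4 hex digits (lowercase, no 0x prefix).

0169

Key hex bytes 3a 6f 65 83 7b 72 e5 is 7 bytes > B = 4, so hash it first: H(key) = 03 63, then zero-pad to 4 bytes: K' = 03 63 00 00.
K' ⊕ ipad = 35 55 36 36.  K' ⊕ opad = 5f 3f 5c 5c.
Inner input = (K'⊕ipad) ∥ m = 35 55 36 36 ∥ 6e ab 27 da.
Inner hash: sum = 53+85+54+54+110+171+39+218 = 784 → 03 10.
Outer input = (K'⊕opad) ∥ inner = 5f 3f 5c 5c ∥ 03 10.
Outer hash (tag): sum = 95+63+92+92+3+16 = 361 → 01 69.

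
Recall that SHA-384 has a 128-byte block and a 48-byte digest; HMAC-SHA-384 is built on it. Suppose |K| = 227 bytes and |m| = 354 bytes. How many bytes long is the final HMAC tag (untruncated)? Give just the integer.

48

The tag is one SHA-384 digest: 48 bytes.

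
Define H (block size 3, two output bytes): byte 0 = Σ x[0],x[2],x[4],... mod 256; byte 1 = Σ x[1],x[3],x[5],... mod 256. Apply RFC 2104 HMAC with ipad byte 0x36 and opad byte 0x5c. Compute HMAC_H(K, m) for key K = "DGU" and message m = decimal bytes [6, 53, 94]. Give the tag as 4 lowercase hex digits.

f625

Key "DGU" = 44 47 55 is exactly B = 3 bytes: K' = 44 47 55.
K' ⊕ ipad = 72 71 63.  K' ⊕ opad = 18 1b 09.
Inner input = (K'⊕ipad) ∥ m = 72 71 63 ∥ 06 35 5e.
Inner hash: even-index sum = 266 mod 256 = 10; odd-index sum = 213 mod 256 = 213 → 0a d5.
Outer input = (K'⊕opad) ∥ inner = 18 1b 09 ∥ 0a d5.
Outer hash (tag): even-index sum = 246 mod 256 = 246; odd-index sum = 37 mod 256 = 37 → f6 25.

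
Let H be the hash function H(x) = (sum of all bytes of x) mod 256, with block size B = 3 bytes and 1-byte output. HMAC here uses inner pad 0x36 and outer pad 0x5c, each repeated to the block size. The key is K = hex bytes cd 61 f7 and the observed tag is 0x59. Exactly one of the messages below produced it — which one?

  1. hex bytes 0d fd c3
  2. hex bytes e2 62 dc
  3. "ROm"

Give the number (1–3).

Key hex bytes cd 61 f7 is exactly B = 3 bytes: K' = cd 61 f7.
K' ⊕ ipad = fb 57 c1; K' ⊕ opad = 91 3d ab.
m1: inner = H(fb 57 c1 0d fd c3) = e0; tag = H(91 3d ab e0) = 59 ← matches
m2: inner = H(fb 57 c1 e2 62 dc) = 33; tag = H(91 3d ab 33) = ac
m3: inner = H(fb 57 c1 52 4f 6d) = 21; tag = H(91 3d ab 21) = 9a

1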